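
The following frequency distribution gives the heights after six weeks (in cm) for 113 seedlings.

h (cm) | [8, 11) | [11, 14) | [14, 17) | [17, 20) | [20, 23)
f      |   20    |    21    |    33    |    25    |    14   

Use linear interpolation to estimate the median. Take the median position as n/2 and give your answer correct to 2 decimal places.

Cumulative frequencies: 20, 41, 74, 99, 113
n = 113; position = n/2 = 56.5.
This falls in the class [14, 17): L = 14, F = 41, f = 33, h = 3.
Median ≈ 14 + ((56.5 − 41) / 33) × 3 = 15.4091

15.41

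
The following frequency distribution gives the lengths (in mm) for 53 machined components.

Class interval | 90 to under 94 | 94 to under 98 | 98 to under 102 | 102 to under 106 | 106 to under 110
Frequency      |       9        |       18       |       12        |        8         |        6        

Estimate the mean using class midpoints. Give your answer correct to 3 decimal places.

Midpoints: 92, 96, 100, 104, 108
Σfm = 9×92 + 18×96 + 12×100 + 8×104 + 6×108 = 5236
n = Σf = 53
Mean = 5236 / 53 = 98.7925

98.792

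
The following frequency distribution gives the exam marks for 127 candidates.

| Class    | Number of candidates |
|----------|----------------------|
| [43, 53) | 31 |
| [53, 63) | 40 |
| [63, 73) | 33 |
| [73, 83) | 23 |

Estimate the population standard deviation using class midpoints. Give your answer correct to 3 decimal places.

10.419

Midpoints: 48, 58, 68, 78
n = 127, Σfm = 7846, mean = 61.7795
Σfm² = 498508
Σf(m − x̄)² = Σfm² − (Σfm)²/n = 498508 − 7846²/127 = 13785.8268
Population variance = 13785.8268 / 127 = 108.5498
Standard deviation = √108.5498 = 10.4187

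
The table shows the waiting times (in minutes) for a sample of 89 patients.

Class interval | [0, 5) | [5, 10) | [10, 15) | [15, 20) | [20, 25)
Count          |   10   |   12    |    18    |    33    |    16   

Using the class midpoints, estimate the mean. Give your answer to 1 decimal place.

14.4

Midpoints: 2.5, 7.5, 12.5, 17.5, 22.5
Σfm = 10×2.5 + 12×7.5 + 18×12.5 + 33×17.5 + 16×22.5 = 1277.5
n = Σf = 89
Mean = 1277.5 / 89 = 14.3539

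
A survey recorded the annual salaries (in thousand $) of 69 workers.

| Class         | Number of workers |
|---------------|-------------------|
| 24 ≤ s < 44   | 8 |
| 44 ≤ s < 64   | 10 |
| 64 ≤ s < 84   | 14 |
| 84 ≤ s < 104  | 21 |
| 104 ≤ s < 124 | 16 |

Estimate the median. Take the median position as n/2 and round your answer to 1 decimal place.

Cumulative frequencies: 8, 18, 32, 53, 69
n = 69; position = n/2 = 34.5.
This falls in the class 84 ≤ s < 104: L = 84, F = 32, f = 21, h = 20.
Median ≈ 84 + ((34.5 − 32) / 21) × 20 = 86.3810

86.4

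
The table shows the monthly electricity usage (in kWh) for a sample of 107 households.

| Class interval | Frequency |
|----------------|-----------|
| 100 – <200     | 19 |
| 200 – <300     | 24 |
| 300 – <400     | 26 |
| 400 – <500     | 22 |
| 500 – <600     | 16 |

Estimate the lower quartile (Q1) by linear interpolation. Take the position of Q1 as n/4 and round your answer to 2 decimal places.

232.29

Cumulative frequencies: 19, 43, 69, 91, 107
n = 107; position = n/4 = 26.75.
This falls in the class 200 – <300: L = 200, F = 19, f = 24, h = 100.
Lower quartile ≈ 200 + ((26.75 − 19) / 24) × 100 = 232.2917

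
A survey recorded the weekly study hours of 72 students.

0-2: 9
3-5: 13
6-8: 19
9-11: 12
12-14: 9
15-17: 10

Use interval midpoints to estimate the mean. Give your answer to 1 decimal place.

Midpoints: 1, 4, 7, 10, 13, 16
Σfm = 9×1 + 13×4 + 19×7 + 12×10 + 9×13 + 10×16 = 591
n = Σf = 72
Mean = 591 / 72 = 8.2083

8.2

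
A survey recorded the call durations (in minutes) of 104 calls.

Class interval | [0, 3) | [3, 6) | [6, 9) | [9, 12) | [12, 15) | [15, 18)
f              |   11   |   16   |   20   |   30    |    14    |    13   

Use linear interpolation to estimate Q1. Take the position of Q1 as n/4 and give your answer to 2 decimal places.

Cumulative frequencies: 11, 27, 47, 77, 91, 104
n = 104; position = n/4 = 26.
This falls in the class [3, 6): L = 3, F = 11, f = 16, h = 3.
Lower quartile ≈ 3 + ((26 − 11) / 16) × 3 = 5.8125

5.81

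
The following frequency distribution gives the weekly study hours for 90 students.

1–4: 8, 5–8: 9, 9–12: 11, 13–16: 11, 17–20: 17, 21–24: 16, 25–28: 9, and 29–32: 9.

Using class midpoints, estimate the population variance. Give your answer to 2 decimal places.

68.68

Midpoints: 2.5, 6.5, 10.5, 14.5, 18.5, 22.5, 26.5, 30.5
n = 90, Σfm = 1541, mean = 17.1222
Σfm² = 32566.5
Σf(m − x̄)² = Σfm² − (Σfm)²/n = 32566.5 − 1541²/90 = 6181.1556
Population variance = 6181.1556 / 90 = 68.6795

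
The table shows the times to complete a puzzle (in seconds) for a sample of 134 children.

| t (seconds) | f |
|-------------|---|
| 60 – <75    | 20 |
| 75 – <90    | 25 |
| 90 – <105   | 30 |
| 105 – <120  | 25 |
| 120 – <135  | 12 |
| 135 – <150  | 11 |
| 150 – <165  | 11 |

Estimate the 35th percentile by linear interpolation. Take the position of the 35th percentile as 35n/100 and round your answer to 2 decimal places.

Cumulative frequencies: 20, 45, 75, 100, 112, 123, 134
n = 134; position = 35n/100 = 46.9.
This falls in the class 90 – <105: L = 90, F = 45, f = 30, h = 15.
35th percentile ≈ 90 + ((46.9 − 45) / 30) × 15 = 90.9500

90.95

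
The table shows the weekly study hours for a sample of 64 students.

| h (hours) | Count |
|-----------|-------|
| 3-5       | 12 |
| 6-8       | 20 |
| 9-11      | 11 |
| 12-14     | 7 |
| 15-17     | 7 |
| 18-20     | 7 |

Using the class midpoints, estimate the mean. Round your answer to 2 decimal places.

9.91

Midpoints: 4, 7, 10, 13, 16, 19
Σfm = 12×4 + 20×7 + 11×10 + 7×13 + 7×16 + 7×19 = 634
n = Σf = 64
Mean = 634 / 64 = 9.9062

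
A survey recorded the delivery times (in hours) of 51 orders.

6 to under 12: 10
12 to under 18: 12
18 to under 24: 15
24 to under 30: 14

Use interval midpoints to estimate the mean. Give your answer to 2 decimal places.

Midpoints: 9, 15, 21, 27
Σfm = 10×9 + 12×15 + 15×21 + 14×27 = 963
n = Σf = 51
Mean = 963 / 51 = 18.8824

18.88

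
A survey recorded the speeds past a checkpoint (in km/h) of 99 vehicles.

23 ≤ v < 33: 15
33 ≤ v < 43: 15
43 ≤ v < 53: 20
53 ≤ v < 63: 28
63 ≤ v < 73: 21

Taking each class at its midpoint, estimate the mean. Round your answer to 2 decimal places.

Midpoints: 28, 38, 48, 58, 68
Σfm = 15×28 + 15×38 + 20×48 + 28×58 + 21×68 = 5002
n = Σf = 99
Mean = 5002 / 99 = 50.5253

50.53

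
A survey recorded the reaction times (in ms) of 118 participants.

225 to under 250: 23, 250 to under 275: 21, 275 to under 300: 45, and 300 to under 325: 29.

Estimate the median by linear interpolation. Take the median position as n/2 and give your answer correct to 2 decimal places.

Cumulative frequencies: 23, 44, 89, 118
n = 118; position = n/2 = 59.
This falls in the class 275 to under 300: L = 275, F = 44, f = 45, h = 25.
Median ≈ 275 + ((59 − 44) / 45) × 25 = 283.3333

283.33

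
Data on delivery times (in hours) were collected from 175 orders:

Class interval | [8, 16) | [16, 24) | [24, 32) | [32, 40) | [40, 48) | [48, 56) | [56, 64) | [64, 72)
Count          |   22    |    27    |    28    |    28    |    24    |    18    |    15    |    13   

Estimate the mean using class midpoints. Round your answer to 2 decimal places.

Midpoints: 12, 20, 28, 36, 44, 52, 60, 68
Σfm = 22×12 + 27×20 + 28×28 + 28×36 + 24×44 + 18×52 + 15×60 + 13×68 = 6372
n = Σf = 175
Mean = 6372 / 175 = 36.4114

36.41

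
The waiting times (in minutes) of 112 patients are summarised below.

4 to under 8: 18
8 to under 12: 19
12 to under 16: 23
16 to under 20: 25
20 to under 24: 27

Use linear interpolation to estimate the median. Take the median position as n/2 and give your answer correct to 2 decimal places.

15.30

Cumulative frequencies: 18, 37, 60, 85, 112
n = 112; position = n/2 = 56.
This falls in the class 12 to under 16: L = 12, F = 37, f = 23, h = 4.
Median ≈ 12 + ((56 − 37) / 23) × 4 = 15.3043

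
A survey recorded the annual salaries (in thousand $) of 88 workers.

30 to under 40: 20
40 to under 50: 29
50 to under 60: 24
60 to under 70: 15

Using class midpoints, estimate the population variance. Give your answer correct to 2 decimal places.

103.25

Midpoints: 35, 45, 55, 65
n = 88, Σfm = 4300, mean = 48.8636
Σfm² = 219200
Σf(m − x̄)² = Σfm² − (Σfm)²/n = 219200 − 4300²/88 = 9086.3636
Population variance = 9086.3636 / 88 = 103.2541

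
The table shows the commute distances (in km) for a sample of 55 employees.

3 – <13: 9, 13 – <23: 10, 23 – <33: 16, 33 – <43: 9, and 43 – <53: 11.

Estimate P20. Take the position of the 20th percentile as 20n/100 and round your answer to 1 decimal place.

15.0

Cumulative frequencies: 9, 19, 35, 44, 55
n = 55; position = 20n/100 = 11.
This falls in the class 13 – <23: L = 13, F = 9, f = 10, h = 10.
20th percentile ≈ 13 + ((11 − 9) / 10) × 10 = 15.0000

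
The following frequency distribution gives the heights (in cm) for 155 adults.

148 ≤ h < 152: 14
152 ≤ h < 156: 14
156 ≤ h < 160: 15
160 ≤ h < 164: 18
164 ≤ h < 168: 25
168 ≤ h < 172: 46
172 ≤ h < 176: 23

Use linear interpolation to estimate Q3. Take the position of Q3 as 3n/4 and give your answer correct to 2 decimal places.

170.63

Cumulative frequencies: 14, 28, 43, 61, 86, 132, 155
n = 155; position = 3n/4 = 116.25.
This falls in the class 168 ≤ h < 172: L = 168, F = 86, f = 46, h = 4.
Upper quartile ≈ 168 + ((116.25 − 86) / 46) × 4 = 170.6304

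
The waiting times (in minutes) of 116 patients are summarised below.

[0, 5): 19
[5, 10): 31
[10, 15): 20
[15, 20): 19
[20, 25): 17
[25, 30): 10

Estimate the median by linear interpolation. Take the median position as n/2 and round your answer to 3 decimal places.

12.000

Cumulative frequencies: 19, 50, 70, 89, 106, 116
n = 116; position = n/2 = 58.
This falls in the class [10, 15): L = 10, F = 50, f = 20, h = 5.
Median ≈ 10 + ((58 − 50) / 20) × 5 = 12.0000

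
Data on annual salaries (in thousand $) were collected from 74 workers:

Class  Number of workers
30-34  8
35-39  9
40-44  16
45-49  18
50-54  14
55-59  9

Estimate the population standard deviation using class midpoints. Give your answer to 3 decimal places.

Midpoints: 32, 37, 42, 47, 52, 57
n = 74, Σfm = 3348, mean = 45.2432
Σfm² = 155596
Σf(m − x̄)² = Σfm² − (Σfm)²/n = 155596 − 3348²/74 = 4121.6216
Population variance = 4121.6216 / 74 = 55.6976
Standard deviation = √55.6976 = 7.4631

7.463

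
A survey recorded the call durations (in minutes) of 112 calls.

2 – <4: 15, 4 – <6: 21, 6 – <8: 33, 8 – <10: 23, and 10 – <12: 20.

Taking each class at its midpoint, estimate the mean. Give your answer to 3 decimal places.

7.214

Midpoints: 3, 5, 7, 9, 11
Σfm = 15×3 + 21×5 + 33×7 + 23×9 + 20×11 = 808
n = Σf = 112
Mean = 808 / 112 = 7.2143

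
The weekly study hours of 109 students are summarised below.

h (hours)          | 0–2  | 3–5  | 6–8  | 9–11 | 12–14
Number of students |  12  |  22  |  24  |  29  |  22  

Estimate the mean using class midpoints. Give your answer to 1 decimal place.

7.7

Midpoints: 1, 4, 7, 10, 13
Σfm = 12×1 + 22×4 + 24×7 + 29×10 + 22×13 = 844
n = Σf = 109
Mean = 844 / 109 = 7.7431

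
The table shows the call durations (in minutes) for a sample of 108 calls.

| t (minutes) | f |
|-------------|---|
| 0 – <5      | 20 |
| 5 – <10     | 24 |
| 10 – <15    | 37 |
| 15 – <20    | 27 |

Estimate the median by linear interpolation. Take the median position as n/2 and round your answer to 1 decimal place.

Cumulative frequencies: 20, 44, 81, 108
n = 108; position = n/2 = 54.
This falls in the class 10 – <15: L = 10, F = 44, f = 37, h = 5.
Median ≈ 10 + ((54 − 44) / 37) × 5 = 11.3514

11.4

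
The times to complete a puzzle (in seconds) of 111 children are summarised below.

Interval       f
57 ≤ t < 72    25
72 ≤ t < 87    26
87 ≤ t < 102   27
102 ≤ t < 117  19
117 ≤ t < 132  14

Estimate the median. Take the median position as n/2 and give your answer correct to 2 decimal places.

89.50

Cumulative frequencies: 25, 51, 78, 97, 111
n = 111; position = n/2 = 55.5.
This falls in the class 87 ≤ t < 102: L = 87, F = 51, f = 27, h = 15.
Median ≈ 87 + ((55.5 − 51) / 27) × 15 = 89.5000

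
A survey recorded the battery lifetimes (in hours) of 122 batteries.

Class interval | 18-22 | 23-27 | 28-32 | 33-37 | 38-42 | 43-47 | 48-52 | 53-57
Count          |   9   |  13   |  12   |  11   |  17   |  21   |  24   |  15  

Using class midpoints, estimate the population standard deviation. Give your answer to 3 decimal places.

Midpoints: 20, 25, 30, 35, 40, 45, 50, 55
n = 122, Σfm = 4900, mean = 40.1639
Σfm² = 211100
Σf(m − x̄)² = Σfm² − (Σfm)²/n = 211100 − 4900²/122 = 14296.7213
Population variance = 14296.7213 / 122 = 117.1862
Standard deviation = √117.1862 = 10.8253

10.825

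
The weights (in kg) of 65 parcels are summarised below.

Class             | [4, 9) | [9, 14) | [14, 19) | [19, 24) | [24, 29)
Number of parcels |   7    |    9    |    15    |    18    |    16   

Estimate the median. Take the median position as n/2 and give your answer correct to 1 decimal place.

19.4

Cumulative frequencies: 7, 16, 31, 49, 65
n = 65; position = n/2 = 32.5.
This falls in the class [19, 24): L = 19, F = 31, f = 18, h = 5.
Median ≈ 19 + ((32.5 − 31) / 18) × 5 = 19.4167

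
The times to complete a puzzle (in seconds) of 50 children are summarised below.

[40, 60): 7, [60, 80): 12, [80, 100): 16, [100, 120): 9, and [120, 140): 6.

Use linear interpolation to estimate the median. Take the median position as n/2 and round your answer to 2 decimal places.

87.50

Cumulative frequencies: 7, 19, 35, 44, 50
n = 50; position = n/2 = 25.
This falls in the class [80, 100): L = 80, F = 19, f = 16, h = 20.
Median ≈ 80 + ((25 − 19) / 16) × 20 = 87.5000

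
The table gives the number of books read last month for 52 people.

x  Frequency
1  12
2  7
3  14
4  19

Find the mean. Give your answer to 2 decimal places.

Values: 1, 2, 3, 4
Σfx = 12×1 + 7×2 + 14×3 + 19×4 = 144
n = Σf = 52
Mean = 144 / 52 = 2.7692

2.77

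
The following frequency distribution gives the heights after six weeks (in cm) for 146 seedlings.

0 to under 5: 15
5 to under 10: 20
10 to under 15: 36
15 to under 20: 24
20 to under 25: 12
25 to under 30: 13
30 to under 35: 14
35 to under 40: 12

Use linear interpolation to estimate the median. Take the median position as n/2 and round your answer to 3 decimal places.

Cumulative frequencies: 15, 35, 71, 95, 107, 120, 134, 146
n = 146; position = n/2 = 73.
This falls in the class 15 to under 20: L = 15, F = 71, f = 24, h = 5.
Median ≈ 15 + ((73 − 71) / 24) × 5 = 15.4167

15.417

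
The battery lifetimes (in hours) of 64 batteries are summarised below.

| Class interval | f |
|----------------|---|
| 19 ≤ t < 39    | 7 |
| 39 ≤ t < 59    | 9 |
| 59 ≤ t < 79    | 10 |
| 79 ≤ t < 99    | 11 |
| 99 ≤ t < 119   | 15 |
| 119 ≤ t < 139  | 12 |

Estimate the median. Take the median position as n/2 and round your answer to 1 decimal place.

89.9

Cumulative frequencies: 7, 16, 26, 37, 52, 64
n = 64; position = n/2 = 32.
This falls in the class 79 ≤ t < 99: L = 79, F = 26, f = 11, h = 20.
Median ≈ 79 + ((32 − 26) / 11) × 20 = 89.9091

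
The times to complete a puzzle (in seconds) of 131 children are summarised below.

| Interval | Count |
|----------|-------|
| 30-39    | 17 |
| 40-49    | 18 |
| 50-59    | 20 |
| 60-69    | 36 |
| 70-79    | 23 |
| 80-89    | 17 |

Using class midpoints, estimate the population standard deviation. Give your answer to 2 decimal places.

Midpoints: 34.5, 44.5, 54.5, 64.5, 74.5, 84.5
n = 131, Σfm = 7949.5, mean = 60.6832
Σfm² = 514092.75
Σf(m − x̄)² = Σfm² − (Σfm)²/n = 514092.75 − 7949.5²/131 = 31691.6031
Population variance = 31691.6031 / 131 = 241.9206
Standard deviation = √241.9206 = 15.5538

15.55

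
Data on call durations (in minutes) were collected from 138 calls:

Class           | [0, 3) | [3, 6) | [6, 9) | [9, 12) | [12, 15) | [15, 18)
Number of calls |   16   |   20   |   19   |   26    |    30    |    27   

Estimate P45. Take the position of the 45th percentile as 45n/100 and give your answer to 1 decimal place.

Cumulative frequencies: 16, 36, 55, 81, 111, 138
n = 138; position = 45n/100 = 62.1.
This falls in the class [9, 12): L = 9, F = 55, f = 26, h = 3.
45th percentile ≈ 9 + ((62.1 − 55) / 26) × 3 = 9.8192

9.8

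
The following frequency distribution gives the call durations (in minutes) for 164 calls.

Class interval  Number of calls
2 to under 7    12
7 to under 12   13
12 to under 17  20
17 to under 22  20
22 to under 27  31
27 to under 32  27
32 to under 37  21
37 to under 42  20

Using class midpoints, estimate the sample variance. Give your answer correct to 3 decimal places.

Midpoints: 4.5, 9.5, 14.5, 19.5, 24.5, 29.5, 34.5, 39.5
n = 164, Σfm = 3928, mean = 23.9512
Σfm² = 111531
Σf(m − x̄)² = Σfm² − (Σfm)²/n = 111531 − 3928²/164 = 17450.6098
Sample variance = 17450.6098 / 163 = 107.0590

107.059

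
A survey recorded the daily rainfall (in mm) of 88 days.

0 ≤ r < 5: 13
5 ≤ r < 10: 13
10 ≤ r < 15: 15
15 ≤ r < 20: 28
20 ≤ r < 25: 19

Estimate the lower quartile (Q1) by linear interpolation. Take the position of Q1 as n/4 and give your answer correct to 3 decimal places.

8.462

Cumulative frequencies: 13, 26, 41, 69, 88
n = 88; position = n/4 = 22.
This falls in the class 5 ≤ r < 10: L = 5, F = 13, f = 13, h = 5.
Lower quartile ≈ 5 + ((22 − 13) / 13) × 5 = 8.4615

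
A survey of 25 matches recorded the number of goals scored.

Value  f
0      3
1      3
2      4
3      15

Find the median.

3

Cumulative frequencies: 3, 6, 10, 25
n = 25, so the median is the value in position (n+1)/2 = 13.
Position 13 falls at value 3.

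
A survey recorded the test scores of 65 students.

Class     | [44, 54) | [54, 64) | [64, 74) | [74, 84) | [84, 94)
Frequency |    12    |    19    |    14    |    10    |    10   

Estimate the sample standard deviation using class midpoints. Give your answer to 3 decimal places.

Midpoints: 49, 59, 69, 79, 89
n = 65, Σfm = 4355, mean = 67.0000
Σfm² = 303225
Σf(m − x̄)² = Σfm² − (Σfm)²/n = 303225 − 4355²/65 = 11440.0000
Sample variance = 11440.0000 / 64 = 178.7500
Standard deviation = √178.7500 = 13.3697

13.370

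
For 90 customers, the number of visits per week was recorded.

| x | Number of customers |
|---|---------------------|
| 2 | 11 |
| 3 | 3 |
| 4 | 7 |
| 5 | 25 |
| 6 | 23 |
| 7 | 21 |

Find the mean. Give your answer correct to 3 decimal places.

Values: 2, 3, 4, 5, 6, 7
Σfx = 11×2 + 3×3 + 7×4 + 25×5 + 23×6 + 21×7 = 469
n = Σf = 90
Mean = 469 / 90 = 5.2111

5.211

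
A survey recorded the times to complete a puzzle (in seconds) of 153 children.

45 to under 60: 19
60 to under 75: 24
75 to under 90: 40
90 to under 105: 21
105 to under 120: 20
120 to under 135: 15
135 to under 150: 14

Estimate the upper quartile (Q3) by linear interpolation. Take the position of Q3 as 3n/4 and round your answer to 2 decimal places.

Cumulative frequencies: 19, 43, 83, 104, 124, 139, 153
n = 153; position = 3n/4 = 114.75.
This falls in the class 105 to under 120: L = 105, F = 104, f = 20, h = 15.
Upper quartile ≈ 105 + ((114.75 − 104) / 20) × 15 = 113.0625

113.06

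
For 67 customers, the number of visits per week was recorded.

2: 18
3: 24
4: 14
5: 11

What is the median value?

3

Cumulative frequencies: 18, 42, 56, 67
n = 67, so the median is the value in position (n+1)/2 = 34.
Position 34 falls at value 3.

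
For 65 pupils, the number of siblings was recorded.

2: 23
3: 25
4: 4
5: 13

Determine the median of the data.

Cumulative frequencies: 23, 48, 52, 65
n = 65, so the median is the value in position (n+1)/2 = 33.
Position 33 falls at value 3.

3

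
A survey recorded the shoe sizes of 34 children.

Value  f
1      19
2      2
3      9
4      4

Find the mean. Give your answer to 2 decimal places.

1.94

Values: 1, 2, 3, 4
Σfx = 19×1 + 2×2 + 9×3 + 4×4 = 66
n = Σf = 34
Mean = 66 / 34 = 1.9412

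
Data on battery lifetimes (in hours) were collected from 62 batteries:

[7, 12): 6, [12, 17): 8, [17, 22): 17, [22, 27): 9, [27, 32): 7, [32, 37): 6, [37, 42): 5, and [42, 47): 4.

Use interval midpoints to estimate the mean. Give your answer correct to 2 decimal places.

24.42

Midpoints: 9.5, 14.5, 19.5, 24.5, 29.5, 34.5, 39.5, 44.5
Σfm = 6×9.5 + 8×14.5 + 17×19.5 + 9×24.5 + 7×29.5 + 6×34.5 + 5×39.5 + 4×44.5 = 1514
n = Σf = 62
Mean = 1514 / 62 = 24.4194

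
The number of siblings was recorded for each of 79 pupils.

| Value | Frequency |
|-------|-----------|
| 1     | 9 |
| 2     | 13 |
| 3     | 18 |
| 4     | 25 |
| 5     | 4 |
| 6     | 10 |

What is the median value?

3

Cumulative frequencies: 9, 22, 40, 65, 69, 79
n = 79, so the median is the value in position (n+1)/2 = 40.
Position 40 falls at value 3.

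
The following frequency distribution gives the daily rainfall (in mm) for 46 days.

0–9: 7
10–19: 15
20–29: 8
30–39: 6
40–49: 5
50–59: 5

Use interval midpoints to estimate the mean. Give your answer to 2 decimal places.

24.93

Midpoints: 4.5, 14.5, 24.5, 34.5, 44.5, 54.5
Σfm = 7×4.5 + 15×14.5 + 8×24.5 + 6×34.5 + 5×44.5 + 5×54.5 = 1147
n = Σf = 46
Mean = 1147 / 46 = 24.9348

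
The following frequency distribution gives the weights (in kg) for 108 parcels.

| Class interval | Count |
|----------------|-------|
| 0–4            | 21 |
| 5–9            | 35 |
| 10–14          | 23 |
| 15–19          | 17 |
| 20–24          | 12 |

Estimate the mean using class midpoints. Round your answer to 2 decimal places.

10.33

Midpoints: 2, 7, 12, 17, 22
Σfm = 21×2 + 35×7 + 23×12 + 17×17 + 12×22 = 1116
n = Σf = 108
Mean = 1116 / 108 = 10.3333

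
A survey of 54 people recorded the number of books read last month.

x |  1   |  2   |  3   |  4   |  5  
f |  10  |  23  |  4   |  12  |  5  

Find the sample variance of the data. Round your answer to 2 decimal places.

Values: 1, 2, 3, 4, 5
n = 54, Σfx = 141, mean = 2.6111
Σfx² = 455
Σf(x − x̄)² = Σfx² − (Σfx)²/n = 455 − 141²/54 = 86.8333
Sample variance = 86.8333 / 53 = 1.6384

1.64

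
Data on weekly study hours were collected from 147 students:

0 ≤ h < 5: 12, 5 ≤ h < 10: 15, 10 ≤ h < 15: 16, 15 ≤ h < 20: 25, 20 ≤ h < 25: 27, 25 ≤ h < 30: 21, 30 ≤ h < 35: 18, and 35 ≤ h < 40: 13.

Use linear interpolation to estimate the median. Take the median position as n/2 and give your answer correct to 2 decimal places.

21.02

Cumulative frequencies: 12, 27, 43, 68, 95, 116, 134, 147
n = 147; position = n/2 = 73.5.
This falls in the class 20 ≤ h < 25: L = 20, F = 68, f = 27, h = 5.
Median ≈ 20 + ((73.5 − 68) / 27) × 5 = 21.0185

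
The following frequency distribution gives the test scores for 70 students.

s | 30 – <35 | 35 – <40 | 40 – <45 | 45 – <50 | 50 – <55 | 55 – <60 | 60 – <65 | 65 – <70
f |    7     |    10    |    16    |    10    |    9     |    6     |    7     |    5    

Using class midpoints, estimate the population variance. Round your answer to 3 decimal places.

Midpoints: 32.5, 37.5, 42.5, 47.5, 52.5, 57.5, 62.5, 67.5
n = 70, Σfm = 3350, mean = 47.8571
Σfm² = 167687.5
Σf(m − x̄)² = Σfm² − (Σfm)²/n = 167687.5 − 3350²/70 = 7366.0714
Population variance = 7366.0714 / 70 = 105.2296

105.230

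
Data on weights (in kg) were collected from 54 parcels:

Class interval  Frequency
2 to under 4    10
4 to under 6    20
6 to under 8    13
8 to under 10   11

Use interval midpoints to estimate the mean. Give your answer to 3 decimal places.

5.926

Midpoints: 3, 5, 7, 9
Σfm = 10×3 + 20×5 + 13×7 + 11×9 = 320
n = Σf = 54
Mean = 320 / 54 = 5.9259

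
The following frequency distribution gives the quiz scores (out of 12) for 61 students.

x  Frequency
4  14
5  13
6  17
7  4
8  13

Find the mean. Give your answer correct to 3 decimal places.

5.820

Values: 4, 5, 6, 7, 8
Σfx = 14×4 + 13×5 + 17×6 + 4×7 + 13×8 = 355
n = Σf = 61
Mean = 355 / 61 = 5.8197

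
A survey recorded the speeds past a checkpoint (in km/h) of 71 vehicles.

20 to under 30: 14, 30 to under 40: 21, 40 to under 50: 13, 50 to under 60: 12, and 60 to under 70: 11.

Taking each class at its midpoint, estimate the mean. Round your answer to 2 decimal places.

42.89

Midpoints: 25, 35, 45, 55, 65
Σfm = 14×25 + 21×35 + 13×45 + 12×55 + 11×65 = 3045
n = Σf = 71
Mean = 3045 / 71 = 42.8873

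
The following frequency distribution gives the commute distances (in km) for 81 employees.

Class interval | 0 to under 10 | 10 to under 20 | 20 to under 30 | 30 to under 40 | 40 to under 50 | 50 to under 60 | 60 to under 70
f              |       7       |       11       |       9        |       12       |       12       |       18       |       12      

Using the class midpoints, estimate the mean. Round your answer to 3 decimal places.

Midpoints: 5, 15, 25, 35, 45, 55, 65
Σfm = 7×5 + 11×15 + 9×25 + 12×35 + 12×45 + 18×55 + 12×65 = 3155
n = Σf = 81
Mean = 3155 / 81 = 38.9506

38.951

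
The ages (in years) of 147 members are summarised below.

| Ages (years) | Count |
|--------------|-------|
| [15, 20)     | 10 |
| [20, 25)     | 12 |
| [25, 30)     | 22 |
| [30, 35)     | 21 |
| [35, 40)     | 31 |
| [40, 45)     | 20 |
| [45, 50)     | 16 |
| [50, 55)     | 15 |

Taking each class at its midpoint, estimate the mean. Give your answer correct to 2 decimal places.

36.00

Midpoints: 17.5, 22.5, 27.5, 32.5, 37.5, 42.5, 47.5, 52.5
Σfm = 10×17.5 + 12×22.5 + 22×27.5 + 21×32.5 + 31×37.5 + 20×42.5 + 16×47.5 + 15×52.5 = 5292.5
n = Σf = 147
Mean = 5292.5 / 147 = 36.0034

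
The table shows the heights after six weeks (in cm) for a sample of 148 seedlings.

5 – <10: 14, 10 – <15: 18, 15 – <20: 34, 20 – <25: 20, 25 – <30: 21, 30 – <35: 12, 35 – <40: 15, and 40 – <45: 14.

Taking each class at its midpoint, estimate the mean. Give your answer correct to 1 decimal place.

Midpoints: 7.5, 12.5, 17.5, 22.5, 27.5, 32.5, 37.5, 42.5
Σfm = 14×7.5 + 18×12.5 + 34×17.5 + 20×22.5 + 21×27.5 + 12×32.5 + 15×37.5 + 14×42.5 = 3500
n = Σf = 148
Mean = 3500 / 148 = 23.6486

23.6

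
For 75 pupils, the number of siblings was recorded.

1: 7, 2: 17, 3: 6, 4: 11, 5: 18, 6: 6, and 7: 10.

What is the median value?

Cumulative frequencies: 7, 24, 30, 41, 59, 65, 75
n = 75, so the median is the value in position (n+1)/2 = 38.
Position 38 falls at value 4.

4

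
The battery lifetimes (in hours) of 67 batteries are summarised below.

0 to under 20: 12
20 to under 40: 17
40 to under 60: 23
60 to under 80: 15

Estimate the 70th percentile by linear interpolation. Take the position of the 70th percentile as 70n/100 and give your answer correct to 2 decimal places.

Cumulative frequencies: 12, 29, 52, 67
n = 67; position = 70n/100 = 46.9.
This falls in the class 40 to under 60: L = 40, F = 29, f = 23, h = 20.
70th percentile ≈ 40 + ((46.9 − 29) / 23) × 20 = 55.5652

55.57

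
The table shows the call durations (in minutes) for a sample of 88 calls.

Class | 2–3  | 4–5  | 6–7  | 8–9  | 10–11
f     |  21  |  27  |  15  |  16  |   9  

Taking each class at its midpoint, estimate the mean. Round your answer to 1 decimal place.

5.7

Midpoints: 2.5, 4.5, 6.5, 8.5, 10.5
Σfm = 21×2.5 + 27×4.5 + 15×6.5 + 16×8.5 + 9×10.5 = 502
n = Σf = 88
Mean = 502 / 88 = 5.7045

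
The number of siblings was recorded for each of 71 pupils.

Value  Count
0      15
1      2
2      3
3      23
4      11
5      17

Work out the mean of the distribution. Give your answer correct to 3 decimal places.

2.901

Values: 0, 1, 2, 3, 4, 5
Σfx = 15×0 + 2×1 + 3×2 + 23×3 + 11×4 + 17×5 = 206
n = Σf = 71
Mean = 206 / 71 = 2.9014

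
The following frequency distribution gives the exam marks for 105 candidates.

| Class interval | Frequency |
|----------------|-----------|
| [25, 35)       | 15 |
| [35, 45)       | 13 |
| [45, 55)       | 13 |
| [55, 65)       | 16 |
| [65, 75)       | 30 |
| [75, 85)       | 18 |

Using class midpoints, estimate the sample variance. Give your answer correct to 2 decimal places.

287.42

Midpoints: 30, 40, 50, 60, 70, 80
n = 105, Σfm = 6120, mean = 58.2857
Σfm² = 386600
Σf(m − x̄)² = Σfm² − (Σfm)²/n = 386600 − 6120²/105 = 29891.4286
Sample variance = 29891.4286 / 104 = 287.4176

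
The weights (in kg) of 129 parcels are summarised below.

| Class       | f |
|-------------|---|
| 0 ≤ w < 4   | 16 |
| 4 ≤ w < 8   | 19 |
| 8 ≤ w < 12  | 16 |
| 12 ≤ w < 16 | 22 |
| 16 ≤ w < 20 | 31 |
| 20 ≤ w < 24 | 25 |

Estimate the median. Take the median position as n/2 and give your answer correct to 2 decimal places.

Cumulative frequencies: 16, 35, 51, 73, 104, 129
n = 129; position = n/2 = 64.5.
This falls in the class 12 ≤ w < 16: L = 12, F = 51, f = 22, h = 4.
Median ≈ 12 + ((64.5 − 51) / 22) × 4 = 14.4545

14.45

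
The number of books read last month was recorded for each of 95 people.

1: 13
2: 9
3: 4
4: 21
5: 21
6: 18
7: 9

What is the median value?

5

Cumulative frequencies: 13, 22, 26, 47, 68, 86, 95
n = 95, so the median is the value in position (n+1)/2 = 48.
Position 48 falls at value 5.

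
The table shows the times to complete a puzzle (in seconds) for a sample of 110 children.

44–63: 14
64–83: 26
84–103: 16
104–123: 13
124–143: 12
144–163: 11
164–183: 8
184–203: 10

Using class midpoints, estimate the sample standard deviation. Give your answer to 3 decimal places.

44.213

Midpoints: 53.5, 73.5, 93.5, 113.5, 133.5, 153.5, 173.5, 193.5
n = 110, Σfm = 12245, mean = 111.3182
Σfm² = 1576167.5
Σf(m − x̄)² = Σfm² − (Σfm)²/n = 1576167.5 − 12245²/110 = 213076.3636
Sample variance = 213076.3636 / 109 = 1954.8290
Standard deviation = √1954.8290 = 44.2134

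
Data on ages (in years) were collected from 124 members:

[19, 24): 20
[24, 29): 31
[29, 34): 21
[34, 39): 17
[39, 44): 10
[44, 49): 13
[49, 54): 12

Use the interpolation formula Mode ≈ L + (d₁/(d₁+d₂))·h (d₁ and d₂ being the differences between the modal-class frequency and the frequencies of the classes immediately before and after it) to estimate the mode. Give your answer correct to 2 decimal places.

26.62

Modal class: [24, 29) (highest frequency 31).
d₁ = 31 − 20 = 11, d₂ = 31 − 21 = 10
Mode ≈ 24 + (11/(11+10)) × 5 = 24 + 2.6190 = 26.6190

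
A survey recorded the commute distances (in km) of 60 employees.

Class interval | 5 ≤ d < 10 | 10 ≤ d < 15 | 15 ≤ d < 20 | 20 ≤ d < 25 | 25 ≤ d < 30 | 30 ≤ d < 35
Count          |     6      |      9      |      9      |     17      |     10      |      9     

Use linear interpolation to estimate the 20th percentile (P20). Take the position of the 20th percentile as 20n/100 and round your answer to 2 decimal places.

Cumulative frequencies: 6, 15, 24, 41, 51, 60
n = 60; position = 20n/100 = 12.
This falls in the class 10 ≤ d < 15: L = 10, F = 6, f = 9, h = 5.
20th percentile ≈ 10 + ((12 − 6) / 9) × 5 = 13.3333

13.33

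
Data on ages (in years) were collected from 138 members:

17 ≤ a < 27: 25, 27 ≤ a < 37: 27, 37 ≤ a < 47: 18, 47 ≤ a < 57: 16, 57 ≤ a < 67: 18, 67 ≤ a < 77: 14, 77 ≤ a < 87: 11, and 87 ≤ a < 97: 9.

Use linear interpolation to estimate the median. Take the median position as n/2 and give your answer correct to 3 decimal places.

46.444

Cumulative frequencies: 25, 52, 70, 86, 104, 118, 129, 138
n = 138; position = n/2 = 69.
This falls in the class 37 ≤ a < 47: L = 37, F = 52, f = 18, h = 10.
Median ≈ 37 + ((69 − 52) / 18) × 10 = 46.4444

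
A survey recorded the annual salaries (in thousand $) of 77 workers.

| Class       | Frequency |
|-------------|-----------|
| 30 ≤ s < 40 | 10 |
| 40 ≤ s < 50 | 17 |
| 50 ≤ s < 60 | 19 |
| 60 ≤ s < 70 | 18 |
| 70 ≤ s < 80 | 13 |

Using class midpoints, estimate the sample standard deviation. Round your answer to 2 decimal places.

Midpoints: 35, 45, 55, 65, 75
n = 77, Σfm = 4305, mean = 55.9091
Σfm² = 253325
Σf(m − x̄)² = Σfm² − (Σfm)²/n = 253325 − 4305²/77 = 12636.3636
Sample variance = 12636.3636 / 76 = 166.2679
Standard deviation = √166.2679 = 12.8945

12.89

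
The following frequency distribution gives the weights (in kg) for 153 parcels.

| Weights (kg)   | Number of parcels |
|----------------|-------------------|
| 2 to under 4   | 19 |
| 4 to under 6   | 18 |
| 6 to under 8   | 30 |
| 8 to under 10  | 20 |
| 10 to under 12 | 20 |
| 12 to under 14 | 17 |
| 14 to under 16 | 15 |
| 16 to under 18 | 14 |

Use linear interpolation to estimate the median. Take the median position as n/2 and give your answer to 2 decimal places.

8.95

Cumulative frequencies: 19, 37, 67, 87, 107, 124, 139, 153
n = 153; position = n/2 = 76.5.
This falls in the class 8 to under 10: L = 8, F = 67, f = 20, h = 2.
Median ≈ 8 + ((76.5 − 67) / 20) × 2 = 8.9500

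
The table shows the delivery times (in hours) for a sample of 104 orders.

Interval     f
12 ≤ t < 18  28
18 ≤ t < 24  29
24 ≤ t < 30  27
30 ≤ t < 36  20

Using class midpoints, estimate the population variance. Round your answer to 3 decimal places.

Midpoints: 15, 21, 27, 33
n = 104, Σfm = 2418, mean = 23.2500
Σfm² = 60552
Σf(m − x̄)² = Σfm² − (Σfm)²/n = 60552 − 2418²/104 = 4333.5000
Population variance = 4333.5000 / 104 = 41.6683

41.668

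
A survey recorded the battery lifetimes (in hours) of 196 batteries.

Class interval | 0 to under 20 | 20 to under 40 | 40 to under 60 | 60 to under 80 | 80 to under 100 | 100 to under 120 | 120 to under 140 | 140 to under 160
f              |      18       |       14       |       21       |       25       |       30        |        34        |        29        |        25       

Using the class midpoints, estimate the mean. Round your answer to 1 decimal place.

Midpoints: 10, 30, 50, 70, 90, 110, 130, 150
Σfm = 18×10 + 14×30 + 21×50 + 25×70 + 30×90 + 34×110 + 29×130 + 25×150 = 17360
n = Σf = 196
Mean = 17360 / 196 = 88.5714

88.6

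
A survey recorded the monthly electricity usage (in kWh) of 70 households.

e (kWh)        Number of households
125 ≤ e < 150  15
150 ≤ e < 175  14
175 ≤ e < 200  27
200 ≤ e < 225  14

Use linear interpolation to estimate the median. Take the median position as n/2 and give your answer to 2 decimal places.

Cumulative frequencies: 15, 29, 56, 70
n = 70; position = n/2 = 35.
This falls in the class 175 ≤ e < 200: L = 175, F = 29, f = 27, h = 25.
Median ≈ 175 + ((35 − 29) / 27) × 25 = 180.5556

180.56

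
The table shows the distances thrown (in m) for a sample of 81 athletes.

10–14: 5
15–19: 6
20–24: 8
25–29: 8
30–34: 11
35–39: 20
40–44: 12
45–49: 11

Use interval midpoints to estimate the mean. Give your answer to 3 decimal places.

Midpoints: 12, 17, 22, 27, 32, 37, 42, 47
Σfm = 5×12 + 6×17 + 8×22 + 8×27 + 11×32 + 20×37 + 12×42 + 11×47 = 2667
n = Σf = 81
Mean = 2667 / 81 = 32.9259

32.926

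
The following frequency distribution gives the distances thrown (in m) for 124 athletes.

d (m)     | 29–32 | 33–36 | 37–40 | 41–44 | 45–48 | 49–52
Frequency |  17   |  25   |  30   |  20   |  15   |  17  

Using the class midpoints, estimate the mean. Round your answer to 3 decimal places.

Midpoints: 30.5, 34.5, 38.5, 42.5, 46.5, 50.5
Σfm = 17×30.5 + 25×34.5 + 30×38.5 + 20×42.5 + 15×46.5 + 17×50.5 = 4942
n = Σf = 124
Mean = 4942 / 124 = 39.8548

39.855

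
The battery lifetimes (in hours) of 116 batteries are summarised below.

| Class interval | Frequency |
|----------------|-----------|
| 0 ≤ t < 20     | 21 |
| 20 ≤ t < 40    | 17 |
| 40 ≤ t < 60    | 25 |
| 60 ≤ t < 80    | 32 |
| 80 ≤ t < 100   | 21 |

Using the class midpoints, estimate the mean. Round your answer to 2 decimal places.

52.59

Midpoints: 10, 30, 50, 70, 90
Σfm = 21×10 + 17×30 + 25×50 + 32×70 + 21×90 = 6100
n = Σf = 116
Mean = 6100 / 116 = 52.5862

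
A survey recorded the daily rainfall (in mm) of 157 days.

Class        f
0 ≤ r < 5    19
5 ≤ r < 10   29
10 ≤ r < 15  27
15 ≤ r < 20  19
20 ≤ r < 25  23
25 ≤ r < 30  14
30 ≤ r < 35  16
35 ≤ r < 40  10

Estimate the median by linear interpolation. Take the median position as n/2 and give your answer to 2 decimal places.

Cumulative frequencies: 19, 48, 75, 94, 117, 131, 147, 157
n = 157; position = n/2 = 78.5.
This falls in the class 15 ≤ r < 20: L = 15, F = 75, f = 19, h = 5.
Median ≈ 15 + ((78.5 − 75) / 19) × 5 = 15.9211

15.92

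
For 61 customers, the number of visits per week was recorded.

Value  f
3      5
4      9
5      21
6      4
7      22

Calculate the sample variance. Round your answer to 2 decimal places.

Values: 3, 4, 5, 6, 7
n = 61, Σfx = 334, mean = 5.4754
Σfx² = 1936
Σf(x − x̄)² = Σfx² − (Σfx)²/n = 1936 − 334²/61 = 107.2131
Sample variance = 107.2131 / 60 = 1.7869

1.79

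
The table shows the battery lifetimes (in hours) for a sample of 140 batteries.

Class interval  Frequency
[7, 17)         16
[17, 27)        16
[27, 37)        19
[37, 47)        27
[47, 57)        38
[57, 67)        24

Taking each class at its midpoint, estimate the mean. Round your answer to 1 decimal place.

41.1

Midpoints: 12, 22, 32, 42, 52, 62
Σfm = 16×12 + 16×22 + 19×32 + 27×42 + 38×52 + 24×62 = 5750
n = Σf = 140
Mean = 5750 / 140 = 41.0714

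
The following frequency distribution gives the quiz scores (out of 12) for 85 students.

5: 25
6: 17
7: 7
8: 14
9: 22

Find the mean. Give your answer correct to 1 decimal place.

Values: 5, 6, 7, 8, 9
Σfx = 25×5 + 17×6 + 7×7 + 14×8 + 22×9 = 586
n = Σf = 85
Mean = 586 / 85 = 6.8941

6.9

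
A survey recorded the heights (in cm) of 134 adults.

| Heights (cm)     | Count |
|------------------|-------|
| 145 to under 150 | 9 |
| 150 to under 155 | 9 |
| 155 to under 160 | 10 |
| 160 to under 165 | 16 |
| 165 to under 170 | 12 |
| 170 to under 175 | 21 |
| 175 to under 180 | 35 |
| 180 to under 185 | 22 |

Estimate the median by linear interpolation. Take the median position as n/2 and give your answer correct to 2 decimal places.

Cumulative frequencies: 9, 18, 28, 44, 56, 77, 112, 134
n = 134; position = n/2 = 67.
This falls in the class 170 to under 175: L = 170, F = 56, f = 21, h = 5.
Median ≈ 170 + ((67 − 56) / 21) × 5 = 172.6190

172.62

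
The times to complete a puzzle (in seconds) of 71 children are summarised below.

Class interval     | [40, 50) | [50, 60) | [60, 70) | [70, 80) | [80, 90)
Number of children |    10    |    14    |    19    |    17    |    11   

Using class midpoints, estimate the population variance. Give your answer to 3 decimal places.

Midpoints: 45, 55, 65, 75, 85
n = 71, Σfm = 4665, mean = 65.7042
Σfm² = 317975
Σf(m − x̄)² = Σfm² − (Σfm)²/n = 317975 − 4665²/71 = 11464.7887
Population variance = 11464.7887 / 71 = 161.4759

161.476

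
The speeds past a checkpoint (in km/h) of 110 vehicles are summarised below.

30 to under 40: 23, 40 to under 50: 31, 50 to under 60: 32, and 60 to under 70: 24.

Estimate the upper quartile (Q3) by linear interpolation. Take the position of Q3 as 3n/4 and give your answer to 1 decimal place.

Cumulative frequencies: 23, 54, 86, 110
n = 110; position = 3n/4 = 82.5.
This falls in the class 50 to under 60: L = 50, F = 54, f = 32, h = 10.
Upper quartile ≈ 50 + ((82.5 − 54) / 32) × 10 = 58.9062

58.9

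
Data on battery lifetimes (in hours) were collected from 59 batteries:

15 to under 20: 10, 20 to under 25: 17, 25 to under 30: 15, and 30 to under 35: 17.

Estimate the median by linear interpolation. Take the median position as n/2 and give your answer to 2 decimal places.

25.83

Cumulative frequencies: 10, 27, 42, 59
n = 59; position = n/2 = 29.5.
This falls in the class 25 to under 30: L = 25, F = 27, f = 15, h = 5.
Median ≈ 25 + ((29.5 − 27) / 15) × 5 = 25.8333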